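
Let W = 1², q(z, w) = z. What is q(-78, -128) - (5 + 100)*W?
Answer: -183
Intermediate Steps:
W = 1
q(-78, -128) - (5 + 100)*W = -78 - (5 + 100) = -78 - 105 = -183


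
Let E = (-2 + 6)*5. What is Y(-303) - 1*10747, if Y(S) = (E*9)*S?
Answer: -65287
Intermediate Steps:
E = 20 (E = 4*5 = 20)
Y(S) = 180*S (Y(S) = (20*9)*S = 180*S)
Y(-303) - 1*10747 = 180*(-303) - 1*10747 = -54540 - 10747 = -65287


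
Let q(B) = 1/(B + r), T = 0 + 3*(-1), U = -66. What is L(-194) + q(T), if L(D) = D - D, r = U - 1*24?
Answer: -1/93 ≈ -0.010753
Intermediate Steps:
r = -90 (r = -66 - 1*24 = -66 - 24 = -90)
T = -3 (T = 0 - 3 = -3)
q(B) = 1/(-90 + B) (q(B) = 1/(B - 90) = 1/(-90 + B))
L(D) = 0
L(-194) + q(T) = 0 + 1/(-90 - 3) = 0 + 1/(-93) = 0 - 1/93 = -1/93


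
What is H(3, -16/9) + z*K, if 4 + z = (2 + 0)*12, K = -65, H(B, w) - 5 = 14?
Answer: -1281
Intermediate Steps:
H(B, w) = 19 (H(B, w) = 5 + 14 = 19)
z = 20 (z = -4 + (2 + 0)*12 = -4 + 2*12 = -4 + 24 = 20)
H(3, -16/9) + z*K = 19 + 20*(-65) = 19 - 1300 = -1281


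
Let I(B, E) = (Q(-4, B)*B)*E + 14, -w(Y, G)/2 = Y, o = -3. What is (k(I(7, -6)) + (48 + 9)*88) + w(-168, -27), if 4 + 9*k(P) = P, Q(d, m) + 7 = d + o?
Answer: 48766/9 ≈ 5418.4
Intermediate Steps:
Q(d, m) = -10 + d (Q(d, m) = -7 + (d - 3) = -7 + (-3 + d) = -10 + d)
w(Y, G) = -2*Y
I(B, E) = 14 - 14*B*E (I(B, E) = ((-10 - 4)*B)*E + 14 = (-14*B)*E + 14 = -14*B*E + 14 = 14 - 14*B*E)
k(P) = -4/9 + P/9
(k(I(7, -6)) + (48 + 9)*88) + w(-168, -27) = ((-4/9 + (14 - 14*7*(-6))/9) + (48 + 9)*88) - 2*(-168) = ((-4/9 + (14 + 588)/9) + 57*88) + 336 = ((-4/9 + (⅑)*602) + 5016) + 336 = ((-4/9 + 602/9) + 5016) + 336 = (598/9 + 5016) + 336 = 45742/9 + 336 = 48766/9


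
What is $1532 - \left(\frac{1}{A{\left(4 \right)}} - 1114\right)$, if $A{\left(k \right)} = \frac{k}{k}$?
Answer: $2645$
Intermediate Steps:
$A{\left(k \right)} = 1$
$1532 - \left(\frac{1}{A{\left(4 \right)}} - 1114\right) = 1532 - \left(1^{-1} - 1114\right) = 1532 - \left(1 - 1114\right) = 1532 - -1113 = 1532 + 1113 = 2645$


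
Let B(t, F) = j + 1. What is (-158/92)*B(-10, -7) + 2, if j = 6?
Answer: -461/46 ≈ -10.022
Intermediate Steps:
B(t, F) = 7 (B(t, F) = 6 + 1 = 7)
(-158/92)*B(-10, -7) + 2 = -158/92*7 + 2 = -158*1/92*7 + 2 = -79/46*7 + 2 = -553/46 + 2 = -461/46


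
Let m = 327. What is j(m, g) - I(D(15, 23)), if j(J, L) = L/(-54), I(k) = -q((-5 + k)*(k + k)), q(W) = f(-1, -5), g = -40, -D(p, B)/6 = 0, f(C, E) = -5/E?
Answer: 47/27 ≈ 1.7407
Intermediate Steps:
D(p, B) = 0 (D(p, B) = -6*0 = 0)
q(W) = 1 (q(W) = -5/(-5) = -5*(-⅕) = 1)
I(k) = -1 (I(k) = -1*1 = -1)
j(J, L) = -L/54 (j(J, L) = L*(-1/54) = -L/54)
j(m, g) - I(D(15, 23)) = -1/54*(-40) - 1*(-1) = 20/27 + 1 = 47/27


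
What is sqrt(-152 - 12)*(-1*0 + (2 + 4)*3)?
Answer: 36*I*sqrt(41) ≈ 230.51*I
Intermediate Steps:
sqrt(-152 - 12)*(-1*0 + (2 + 4)*3) = sqrt(-164)*(0 + 6*3) = (2*I*sqrt(41))*(0 + 18) = (2*I*sqrt(41))*18 = 36*I*sqrt(41)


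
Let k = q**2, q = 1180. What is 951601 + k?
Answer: 2344001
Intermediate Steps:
k = 1392400 (k = 1180**2 = 1392400)
951601 + k = 951601 + 1392400 = 2344001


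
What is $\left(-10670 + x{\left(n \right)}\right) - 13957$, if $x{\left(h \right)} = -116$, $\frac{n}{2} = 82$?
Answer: $-24743$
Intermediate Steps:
$n = 164$ ($n = 2 \cdot 82 = 164$)
$\left(-10670 + x{\left(n \right)}\right) - 13957 = \left(-10670 - 116\right) - 13957 = -10786 - 13957 = -24743$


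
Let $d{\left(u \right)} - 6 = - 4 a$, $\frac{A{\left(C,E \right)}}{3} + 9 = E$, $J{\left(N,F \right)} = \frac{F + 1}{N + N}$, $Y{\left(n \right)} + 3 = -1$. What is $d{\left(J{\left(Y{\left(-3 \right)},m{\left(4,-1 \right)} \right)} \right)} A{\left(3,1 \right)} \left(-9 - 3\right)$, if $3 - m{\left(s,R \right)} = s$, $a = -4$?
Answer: $6336$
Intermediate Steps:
$m{\left(s,R \right)} = 3 - s$
$Y{\left(n \right)} = -4$ ($Y{\left(n \right)} = -3 - 1 = -4$)
$J{\left(N,F \right)} = \frac{1 + F}{2 N}$
$A{\left(C,E \right)} = -27 + 3 E$
$d{\left(u \right)} = 22$ ($d{\left(u \right)} = 6 - -16 = 6 + 16 = 22$)
$d{\left(J{\left(Y{\left(-3 \right)},m{\left(4,-1 \right)} \right)} \right)} A{\left(3,1 \right)} \left(-9 - 3\right) = 22 \left(-27 + 3 \cdot 1\right) \left(-9 - 3\right) = 22 \left(-27 + 3\right) \left(-9 - 3\right) = 22 \left(-24\right) \left(-12\right) = \left(-528\right) \left(-12\right) = 6336$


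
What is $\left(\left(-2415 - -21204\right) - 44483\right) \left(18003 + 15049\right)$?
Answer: $-849238088$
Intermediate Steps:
$\left(\left(-2415 - -21204\right) - 44483\right) \left(18003 + 15049\right) = \left(\left(-2415 + 21204\right) - 44483\right) 33052 = \left(18789 - 44483\right) 33052 = \left(-25694\right) 33052 = -849238088$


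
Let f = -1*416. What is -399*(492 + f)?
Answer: -30324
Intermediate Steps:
f = -416
-399*(492 + f) = -399*(492 - 416) = -399*76 = -30324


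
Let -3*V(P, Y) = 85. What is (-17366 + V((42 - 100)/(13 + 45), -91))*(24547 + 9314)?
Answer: -588989521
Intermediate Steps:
V(P, Y) = -85/3 (V(P, Y) = -⅓*85 = -85/3)
(-17366 + V((42 - 100)/(13 + 45), -91))*(24547 + 9314) = (-17366 - 85/3)*(24547 + 9314) = -52183/3*33861 = -588989521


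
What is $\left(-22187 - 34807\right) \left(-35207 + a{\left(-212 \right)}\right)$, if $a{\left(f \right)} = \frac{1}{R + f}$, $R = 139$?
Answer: $\frac{146480963328}{73} \approx 2.0066 \cdot 10^{9}$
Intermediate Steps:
$a{\left(f \right)} = \frac{1}{139 + f}$
$\left(-22187 - 34807\right) \left(-35207 + a{\left(-212 \right)}\right) = \left(-22187 - 34807\right) \left(-35207 + \frac{1}{139 - 212}\right) = - 56994 \left(-35207 + \frac{1}{-73}\right) = - 56994 \left(-35207 - \frac{1}{73}\right) = \left(-56994\right) \left(- \frac{2570112}{73}\right) = \frac{146480963328}{73}$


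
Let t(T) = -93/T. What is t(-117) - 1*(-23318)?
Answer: 909433/39 ≈ 23319.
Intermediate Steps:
t(-117) - 1*(-23318) = -93/(-117) - 1*(-23318) = -93*(-1/117) + 23318 = 31/39 + 23318 = 909433/39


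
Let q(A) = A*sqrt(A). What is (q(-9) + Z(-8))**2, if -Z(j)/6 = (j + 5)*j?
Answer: 20007 + 7776*I ≈ 20007.0 + 7776.0*I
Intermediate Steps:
q(A) = A**(3/2)
Z(j) = -6*j*(5 + j) (Z(j) = -6*(j + 5)*j = -6*(5 + j)*j = -6*j*(5 + j))
(q(-9) + Z(-8))**2 = ((-9)**(3/2) - 6*(-8)*(5 - 8))**2 = (-27*I - 6*(-8)*(-3))**2 = (-27*I - 144)**2 = (-144 - 27*I)**2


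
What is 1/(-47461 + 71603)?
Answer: 1/24142 ≈ 4.1422e-5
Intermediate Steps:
1/(-47461 + 71603) = 1/24142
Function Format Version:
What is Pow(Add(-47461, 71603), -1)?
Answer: Rational(1, 24142) ≈ 4.1422e-5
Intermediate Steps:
Pow(Add(-47461, 71603), -1) = Pow(24142, -1) = Rational(1, 24142)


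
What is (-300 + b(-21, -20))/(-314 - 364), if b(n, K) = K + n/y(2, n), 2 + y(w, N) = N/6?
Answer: 1739/3729 ≈ 0.46634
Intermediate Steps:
y(w, N) = -2 + N/6
b(n, K) = K + n/(-2 + n/6)
(-300 + b(-21, -20))/(-314 - 364) = (-300 + (6*(-21) - 20*(-12 - 21))/(-12 - 21))/(-314 - 364) = (-300 + (-126 - 20*(-33))/(-33))/(-678) = (-300 - (-126 + 660)/33)*(-1/678) = (-300 - 1/33*534)*(-1/678) = (-300 - 178/11)*(-1/678) = -3478/11*(-1/678) = 1739/3729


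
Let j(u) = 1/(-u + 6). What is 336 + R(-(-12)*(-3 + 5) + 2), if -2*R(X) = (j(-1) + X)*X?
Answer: -27/7 ≈ -3.8571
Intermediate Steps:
j(u) = 1/(6 - u)
R(X) = -X*(⅐ + X)/2 (R(X) = -(-1/(-6 - 1) + X)*X/2 = -(-1/(-7) + X)*X/2 = -(-1*(-⅐) + X)*X/2 = -(⅐ + X)*X/2 = -X*(⅐ + X)/2)
336 + R(-(-12)*(-3 + 5) + 2) = 336 - (-(-12)*(-3 + 5) + 2)*(1 + 7*(-(-12)*(-3 + 5) + 2))/14 = 336 - (-(-12)*2 + 2)*(1 + 7*(-(-12)*2 + 2))/14 = 336 - (-3*(-8) + 2)*(1 + 7*(-3*(-8) + 2))/14 = 336 - (24 + 2)*(1 + 7*(24 + 2))/14 = 336 - 1/14*26*(1 + 7*26) = 336 - 1/14*26*(1 + 182) = 336 - 1/14*26*183 = 336 - 2379/7 = -27/7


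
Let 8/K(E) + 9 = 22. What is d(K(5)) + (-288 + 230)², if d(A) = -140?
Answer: 3224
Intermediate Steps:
K(E) = 8/13 (K(E) = 8/(-9 + 22) = 8/13)
d(K(5)) + (-288 + 230)² = -140 + (-288 + 230)² = -140 + (-58)² = -140 + 3364 = 3224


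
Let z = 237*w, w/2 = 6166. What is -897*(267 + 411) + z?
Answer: 2314518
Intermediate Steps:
w = 12332 (w = 2*6166 = 12332)
z = 2922684 (z = 237*12332 = 2922684)
-897*(267 + 411) + z = -897*(267 + 411) + 2922684 = -897*678 + 2922684 = -608166 + 2922684 = 2314518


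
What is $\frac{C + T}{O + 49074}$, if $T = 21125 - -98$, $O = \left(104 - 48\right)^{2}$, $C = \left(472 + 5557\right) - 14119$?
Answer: $\frac{571}{2270} \approx 0.25154$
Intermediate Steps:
$C = -8090$ ($C = 6029 - 14119 = -8090$)
$O = 3136$ ($O = 56^{2} = 3136$)
$T = 21223$ ($T = 21125 + 98 = 21223$)
$\frac{C + T}{O + 49074} = \frac{-8090 + 21223}{3136 + 49074} = \frac{13133}{52210} = 13133 \cdot \frac{1}{52210} = \frac{571}{2270}$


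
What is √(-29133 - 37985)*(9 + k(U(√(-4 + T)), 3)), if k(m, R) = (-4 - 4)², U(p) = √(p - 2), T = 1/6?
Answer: 73*I*√67118 ≈ 18912.0*I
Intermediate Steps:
T = ⅙ (T = 1*(⅙) = ⅙ ≈ 0.16667)
U(p) = √(-2 + p)
k(m, R) = 64 (k(m, R) = (-8)² = 64)
√(-29133 - 37985)*(9 + k(U(√(-4 + T)), 3)) = √(-29133 - 37985)*(9 + 64) = √(-67118)*73 = (I*√67118)*73 = 73*I*√67118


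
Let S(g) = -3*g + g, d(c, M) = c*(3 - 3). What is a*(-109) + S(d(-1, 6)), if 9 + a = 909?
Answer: -98100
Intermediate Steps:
d(c, M) = 0 (d(c, M) = c*0 = 0)
S(g) = -2*g
a = 900 (a = -9 + 909 = 900)
a*(-109) + S(d(-1, 6)) = 900*(-109) - 2*0 = -98100 + 0 = -98100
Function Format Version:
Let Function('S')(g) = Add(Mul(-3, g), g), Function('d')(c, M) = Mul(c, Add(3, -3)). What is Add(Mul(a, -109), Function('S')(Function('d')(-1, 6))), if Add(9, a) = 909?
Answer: -98100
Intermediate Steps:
Function('d')(c, M) = 0 (Function('d')(c, M) = Mul(c, 0) = 0)
Function('S')(g) = Mul(-2, g)
a = 900 (a = Add(-9, 909) = 900)
Add(Mul(a, -109), Function('S')(Function('d')(-1, 6))) = Add(Mul(900, -109), Mul(-2, 0)) = Add(-98100, 0) = -98100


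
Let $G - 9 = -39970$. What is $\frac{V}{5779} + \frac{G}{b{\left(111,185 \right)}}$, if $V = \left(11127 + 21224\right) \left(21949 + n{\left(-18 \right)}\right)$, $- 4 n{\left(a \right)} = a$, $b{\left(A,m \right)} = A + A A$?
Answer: $\frac{8829195244493}{71844528} \approx 1.2289 \cdot 10^{5}$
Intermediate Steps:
$b{\left(A,m \right)} = A + A^{2}$
$n{\left(a \right)} = - \frac{a}{4}$
$G = -39961$ ($G = 9 - 39970 = -39961$)
$V = \frac{1420435357}{2}$ ($V = \left(11127 + 21224\right) \left(21949 - - \frac{9}{2}\right) = 32351 \left(21949 + \frac{9}{2}\right) = 32351 \cdot \frac{43907}{2} = \frac{1420435357}{2} \approx 7.1022 \cdot 10^{8}$)
$\frac{V}{5779} + \frac{G}{b{\left(111,185 \right)}} = \frac{1420435357}{2 \cdot 5779} - \frac{39961}{111 \left(1 + 111\right)} = \frac{1420435357}{2} \cdot \frac{1}{5779} - \frac{39961}{111 \cdot 112} = \frac{1420435357}{11558} - \frac{39961}{12432} = \frac{8829195244493}{71844528}$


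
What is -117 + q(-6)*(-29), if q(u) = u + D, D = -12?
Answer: 405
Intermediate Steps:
q(u) = -12 + u (q(u) = u - 12 = -12 + u)
-117 + q(-6)*(-29) = -117 + (-12 - 6)*(-29) = -117 - 18*(-29) = -117 + 522 = 405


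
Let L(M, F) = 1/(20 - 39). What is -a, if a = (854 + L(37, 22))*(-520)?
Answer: 8437000/19 ≈ 4.4405e+5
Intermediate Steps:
L(M, F) = -1/19 (L(M, F) = 1/(-19) = -1/19)
a = -8437000/19 (a = (854 - 1/19)*(-520) = (16225/19)*(-520) = -8437000/19 ≈ -4.4405e+5)
-a = -1*(-8437000/19) = 8437000/19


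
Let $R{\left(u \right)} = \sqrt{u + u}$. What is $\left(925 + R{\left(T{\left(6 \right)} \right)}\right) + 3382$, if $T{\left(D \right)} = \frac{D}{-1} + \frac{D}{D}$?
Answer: $4307 + i \sqrt{10} \approx 4307.0 + 3.1623 i$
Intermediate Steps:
$T{\left(D \right)} = 1 - D$ ($T{\left(D \right)} = D \left(-1\right) + 1 = - D + 1 = 1 - D$)
$R{\left(u \right)} = \sqrt{2} \sqrt{u}$ ($R{\left(u \right)} = \sqrt{2 u} = \sqrt{2} \sqrt{u}$)
$\left(925 + R{\left(T{\left(6 \right)} \right)}\right) + 3382 = \left(925 + \sqrt{2} \sqrt{1 - 6}\right) + 3382 = \left(925 + \sqrt{2} \sqrt{-5}\right) + 3382 = \left(925 + \sqrt{2} i \sqrt{5}\right) + 3382 = \left(925 + i \sqrt{10}\right) + 3382 = 4307 + i \sqrt{10}$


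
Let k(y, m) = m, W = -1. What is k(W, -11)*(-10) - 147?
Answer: -37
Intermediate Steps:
k(W, -11)*(-10) - 147 = -11*(-10) - 147 = 110 - 147 = -37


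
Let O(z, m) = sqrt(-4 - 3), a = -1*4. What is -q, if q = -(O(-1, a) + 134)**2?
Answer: (134 + I*sqrt(7))**2 ≈ 17949.0 + 709.06*I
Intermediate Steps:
a = -4
O(z, m) = I*sqrt(7) (O(z, m) = sqrt(-7) = I*sqrt(7))
q = -(134 + I*sqrt(7))**2 (q = -(I*sqrt(7) + 134)**2 = -(134 + I*sqrt(7))**2 ≈ -17949.0 - 709.06*I)
-q = -(-1)*(134 + I*sqrt(7))**2 = (134 + I*sqrt(7))**2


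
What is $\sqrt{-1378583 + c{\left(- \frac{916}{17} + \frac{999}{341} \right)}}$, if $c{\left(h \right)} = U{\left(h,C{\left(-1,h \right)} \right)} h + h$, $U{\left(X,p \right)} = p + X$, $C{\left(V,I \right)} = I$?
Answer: $\frac{i \sqrt{46154791697870}}{5797} \approx 1171.9 i$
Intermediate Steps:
$U{\left(X,p \right)} = X + p$
$c{\left(h \right)} = h + 2 h^{2}$ ($c{\left(h \right)} = \left(h + h\right) h + h = 2 h h + h = 2 h^{2} + h = h + 2 h^{2}$)
$\sqrt{-1378583 + c{\left(- \frac{916}{17} + \frac{999}{341} \right)}} = \sqrt{-1378583 + \left(- \frac{916}{17} + \frac{999}{341}\right) \left(1 + 2 \left(- \frac{916}{17} + \frac{999}{341}\right)\right)} = \sqrt{-1378583 - \frac{295373 \left(1 + 2 \left(- \frac{295373}{5797}\right)\right)}{5797}} = \sqrt{-1378583 - \frac{295373 \left(1 - \frac{590746}{5797}\right)}{5797}} = \sqrt{-1378583 - - \frac{172778140977}{33605209}} = \sqrt{-1378583 + \frac{172778140977}{33605209}} = \sqrt{- \frac{46154791697870}{33605209}} = \frac{i \sqrt{46154791697870}}{5797}$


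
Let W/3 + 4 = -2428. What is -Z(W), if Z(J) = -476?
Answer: 476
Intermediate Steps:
W = -7296 (W = -12 + 3*(-2428) = -12 - 7284 = -7296)
-Z(W) = -1*(-476) = 476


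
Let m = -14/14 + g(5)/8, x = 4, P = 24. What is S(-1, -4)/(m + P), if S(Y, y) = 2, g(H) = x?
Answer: 4/47 ≈ 0.085106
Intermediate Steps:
g(H) = 4
m = -½ (m = -14/14 + 4/8 = -14*1/14 + 4*(⅛) = -1 + ½ = -½ ≈ -0.50000)
S(-1, -4)/(m + P) = 2/(-½ + 24) = 2/(47/2) = 2*(2/47) = 4/47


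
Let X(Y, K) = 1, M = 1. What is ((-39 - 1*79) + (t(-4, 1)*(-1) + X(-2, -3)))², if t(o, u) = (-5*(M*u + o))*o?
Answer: 3249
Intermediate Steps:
t(o, u) = o*(-5*o - 5*u) (t(o, u) = (-5*(1*u + o))*o = (-5*(u + o))*o = (-5*(o + u))*o = (-5*o - 5*u)*o = o*(-5*o - 5*u))
((-39 - 1*79) + (t(-4, 1)*(-1) + X(-2, -3)))² = ((-39 - 1*79) + (-5*(-4)*(-4 + 1)*(-1) + 1))² = ((-39 - 79) + (-5*(-4)*(-3)*(-1) + 1))² = (-118 + (-60*(-1) + 1))² = (-118 + (60 + 1))² = (-118 + 61)² = (-57)² = 3249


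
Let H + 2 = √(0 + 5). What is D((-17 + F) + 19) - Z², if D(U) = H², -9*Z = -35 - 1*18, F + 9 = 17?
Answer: -2080/81 - 4*√5 ≈ -34.623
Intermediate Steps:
F = 8 (F = -9 + 17 = 8)
Z = 53/9 (Z = -(-35 - 1*18)/9 = -(-35 - 18)/9 = -⅑*(-53) = 53/9 ≈ 5.8889)
H = -2 + √5 (H = -2 + √(0 + 5) = -2 + √5 ≈ 0.23607)
D(U) = (-2 + √5)²
D((-17 + F) + 19) - Z² = (2 - √5)² - (53/9)² = (2 - √5)² - 1*2809/81 = (2 - √5)² - 2809/81 = -2809/81 + (2 - √5)²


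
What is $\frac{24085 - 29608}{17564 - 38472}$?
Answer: $\frac{5523}{20908} \approx 0.26416$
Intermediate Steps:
$\frac{24085 - 29608}{17564 - 38472} = - \frac{5523}{-20908} = \left(-5523\right) \left(- \frac{1}{20908}\right) = \frac{5523}{20908}$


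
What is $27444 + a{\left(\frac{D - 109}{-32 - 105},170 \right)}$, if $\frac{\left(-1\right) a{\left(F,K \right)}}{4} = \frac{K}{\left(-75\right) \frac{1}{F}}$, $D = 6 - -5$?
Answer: $\frac{56410748}{2055} \approx 27451.0$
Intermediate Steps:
$D = 11$ ($D = 6 + 5 = 11$)
$a{\left(F,K \right)} = \frac{4 F K}{75}$ ($a{\left(F,K \right)} = - 4 \frac{K}{\left(-75\right) \frac{1}{F}} = - 4 K \left(- \frac{F}{75}\right) = - 4 \left(- \frac{F K}{75}\right) = \frac{4 F K}{75}$)
$27444 + a{\left(\frac{D - 109}{-32 - 105},170 \right)} = 27444 + \frac{4}{75} \frac{11 - 109}{-32 - 105} \cdot 170 = 27444 + \frac{4}{75} \left(- \frac{98}{-137}\right) 170 = 27444 + \frac{4}{75} \left(\left(-98\right) \left(- \frac{1}{137}\right)\right) 170 = 27444 + \frac{4}{75} \cdot \frac{98}{137} \cdot 170 = 27444 + \frac{13328}{2055} = \frac{56410748}{2055}$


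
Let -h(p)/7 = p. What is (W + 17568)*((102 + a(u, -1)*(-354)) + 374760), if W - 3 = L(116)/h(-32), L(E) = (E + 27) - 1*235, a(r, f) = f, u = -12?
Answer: 46149363606/7 ≈ 6.5928e+9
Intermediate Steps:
h(p) = -7*p
L(E) = -208 + E (L(E) = (27 + E) - 235 = -208 + E)
W = 145/56 (W = 3 + (-208 + 116)/((-7*(-32))) = 3 - 92/224 = 3 - 92*1/224 = 3 - 23/56 = 145/56 ≈ 2.5893)
(W + 17568)*((102 + a(u, -1)*(-354)) + 374760) = (145/56 + 17568)*((102 - 1*(-354)) + 374760) = 983953*((102 + 354) + 374760)/56 = 983953*(456 + 374760)/56 = (983953/56)*375216 = 46149363606/7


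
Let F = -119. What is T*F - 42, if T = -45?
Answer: 5313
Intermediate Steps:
T*F - 42 = -45*(-119) - 42 = 5355 - 42 = 5313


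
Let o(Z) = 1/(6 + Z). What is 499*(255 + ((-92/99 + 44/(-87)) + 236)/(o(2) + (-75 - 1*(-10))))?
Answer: 186912928493/1490049 ≈ 1.2544e+5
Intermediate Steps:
499*(255 + ((-92/99 + 44/(-87)) + 236)/(o(2) + (-75 - 1*(-10)))) = 499*(255 + ((-92/99 + 44/(-87)) + 236)/(1/(6 + 2) + (-75 - 1*(-10)))) = 499*(255 + ((-92*1/99 + 44*(-1/87)) + 236)/(1/8 + (-75 + 10))) = 499*(255 + ((-92/99 - 44/87) + 236)/(⅛ - 65)) = 499*(255 + (-4120/2871 + 236)/(-519/8)) = 499*(255 + (673436/2871)*(-8/519)) = 499*(255 - 5387488/1490049) = 499*(374575007/1490049) = 186912928493/1490049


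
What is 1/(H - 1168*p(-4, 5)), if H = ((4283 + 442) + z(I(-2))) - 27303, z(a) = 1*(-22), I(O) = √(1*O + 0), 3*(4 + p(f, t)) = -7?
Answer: -3/45608 ≈ -6.5778e-5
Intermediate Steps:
p(f, t) = -19/3 (p(f, t) = -4 + (⅓)*(-7) = -4 - 7/3 = -19/3)
I(O) = √O (I(O) = √(O + 0) = √O)
z(a) = -22
H = -22600 (H = ((4283 + 442) - 22) - 27303 = (4725 - 22) - 27303 = 4703 - 27303 = -22600)
1/(H - 1168*p(-4, 5)) = 1/(-22600 - 1168*(-19/3)) = 1/(-22600 + 22192/3) = 1/(-45608/3) = -3/45608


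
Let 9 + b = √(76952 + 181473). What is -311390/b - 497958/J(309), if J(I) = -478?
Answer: 31826215443/30872108 - 778475*√10337/129172 ≈ 418.17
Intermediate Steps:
b = -9 + 5*√10337 (b = -9 + √(76952 + 181473) = -9 + √258425 = -9 + 5*√10337 ≈ 499.35)
-311390/b - 497958/J(309) = -311390/(-9 + 5*√10337) - 497958/(-478) = -311390/(-9 + 5*√10337) - 497958*(-1/478) = -311390/(-9 + 5*√10337) + 248979/239 = 248979/239 - 311390/(-9 + 5*√10337)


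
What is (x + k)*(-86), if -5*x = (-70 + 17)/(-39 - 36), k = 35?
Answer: -1124192/375 ≈ -2997.8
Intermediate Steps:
x = -53/375 (x = -(-70 + 17)/(5*(-39 - 36)) = -(-53)/(5*(-75)) = -(-53)*(-1)/(5*75) = -⅕*53/75 = -53/375 ≈ -0.14133)
(x + k)*(-86) = (-53/375 + 35)*(-86) = (13072/375)*(-86) = -1124192/375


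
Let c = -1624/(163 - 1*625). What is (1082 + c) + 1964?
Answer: 100634/33 ≈ 3049.5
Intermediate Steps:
c = 116/33 (c = -1624/(163 - 625) = -1624/(-462) = -1624*(-1/462) = 116/33 ≈ 3.5152)
(1082 + c) + 1964 = (1082 + 116/33) + 1964 = 35822/33 + 1964 = 100634/33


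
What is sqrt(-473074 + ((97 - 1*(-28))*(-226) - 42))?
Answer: I*sqrt(501366) ≈ 708.07*I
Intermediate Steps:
sqrt(-473074 + ((97 - 1*(-28))*(-226) - 42)) = sqrt(-473074 + ((97 + 28)*(-226) - 42)) = sqrt(-473074 + (125*(-226) - 42)) = sqrt(-473074 + (-28250 - 42)) = sqrt(-473074 - 28292) = sqrt(-501366) = I*sqrt(501366)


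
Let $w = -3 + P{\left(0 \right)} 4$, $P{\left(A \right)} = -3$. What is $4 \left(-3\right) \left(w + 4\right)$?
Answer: $132$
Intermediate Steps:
$w = -15$ ($w = -3 - 12 = -15$)
$4 \left(-3\right) \left(w + 4\right) = 4 \left(-3\right) \left(-15 + 4\right) = \left(-12\right) \left(-11\right) = 132$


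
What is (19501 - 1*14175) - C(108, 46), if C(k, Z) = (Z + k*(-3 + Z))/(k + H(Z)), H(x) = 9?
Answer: 618452/117 ≈ 5285.9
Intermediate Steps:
C(k, Z) = (Z + k*(-3 + Z))/(9 + k) (C(k, Z) = (Z + k*(-3 + Z))/(k + 9) = (Z + k*(-3 + Z))/(9 + k))
(19501 - 1*14175) - C(108, 46) = (19501 - 1*14175) - (46 - 3*108 + 46*108)/(9 + 108) = (19501 - 14175) - (46 - 324 + 4968)/117 = 5326 - 4690/117 = 618452/117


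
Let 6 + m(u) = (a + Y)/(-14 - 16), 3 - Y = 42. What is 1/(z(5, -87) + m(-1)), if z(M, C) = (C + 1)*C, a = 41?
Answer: 15/112139 ≈ 0.00013376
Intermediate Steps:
Y = -39 (Y = 3 - 1*42 = 3 - 42 = -39)
z(M, C) = C*(1 + C) (z(M, C) = (1 + C)*C = C*(1 + C))
m(u) = -91/15 (m(u) = -6 + (41 - 39)/(-14 - 16) = -6 + 2/(-30) = -6 + 2*(-1/30) = -6 - 1/15 = -91/15)
1/(z(5, -87) + m(-1)) = 1/(-87*(1 - 87) - 91/15) = 1/(-87*(-86) - 91/15) = 1/(7482 - 91/15) = 1/(112139/15) = 15/112139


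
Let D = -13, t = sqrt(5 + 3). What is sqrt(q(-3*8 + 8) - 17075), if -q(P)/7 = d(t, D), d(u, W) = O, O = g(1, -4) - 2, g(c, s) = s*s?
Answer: I*sqrt(17173) ≈ 131.05*I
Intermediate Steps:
t = 2*sqrt(2) (t = sqrt(8) = 2*sqrt(2) ≈ 2.8284)
g(c, s) = s**2
O = 14 (O = (-4)**2 - 2 = 16 - 2 = 14)
d(u, W) = 14
q(P) = -98 (q(P) = -7*14 = -98)
sqrt(q(-3*8 + 8) - 17075) = sqrt(-98 - 17075) = sqrt(-17173) = I*sqrt(17173)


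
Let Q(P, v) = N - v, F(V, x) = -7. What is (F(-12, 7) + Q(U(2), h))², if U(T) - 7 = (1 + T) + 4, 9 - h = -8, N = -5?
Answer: 841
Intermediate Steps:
h = 17 (h = 9 - 1*(-8) = 9 + 8 = 17)
U(T) = 12 + T (U(T) = 7 + ((1 + T) + 4) = 7 + (5 + T) = 12 + T)
Q(P, v) = -5 - v
(F(-12, 7) + Q(U(2), h))² = (-7 + (-5 - 1*17))² = (-7 + (-5 - 17))² = (-7 - 22)² = (-29)² = 841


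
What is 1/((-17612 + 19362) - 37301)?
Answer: -1/35551 ≈ -2.8129e-5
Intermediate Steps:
1/((-17612 + 19362) - 37301) = 1/(1750 - 37301) = 1/(-35551) = -1/35551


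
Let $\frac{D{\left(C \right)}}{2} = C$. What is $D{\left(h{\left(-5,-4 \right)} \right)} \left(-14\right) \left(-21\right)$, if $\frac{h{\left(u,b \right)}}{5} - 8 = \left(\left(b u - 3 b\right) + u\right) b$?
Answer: $-294000$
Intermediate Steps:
$h{\left(u,b \right)} = 40 + 5 b \left(u - 3 b + b u\right)$ ($h{\left(u,b \right)} = 40 + 5 \left(\left(b u - 3 b\right) + u\right) b = 40 + 5 \left(\left(- 3 b + b u\right) + u\right) b = 40 + 5 \left(u - 3 b + b u\right) b = 40 + 5 b \left(u - 3 b + b u\right)$)
$D{\left(C \right)} = 2 C$
$D{\left(h{\left(-5,-4 \right)} \right)} \left(-14\right) \left(-21\right) = 2 \left(40 - 15 \left(-4\right)^{2} + 5 \left(-4\right) \left(-5\right) + 5 \left(-5\right) \left(-4\right)^{2}\right) \left(-14\right) \left(-21\right) = 2 \left(40 - 240 + 100 + 5 \left(-5\right) 16\right) \left(-14\right) \left(-21\right) = 2 \left(40 - 240 + 100 - 400\right) \left(-14\right) \left(-21\right) = 2 \left(-500\right) \left(-14\right) \left(-21\right) = \left(-1000\right) \left(-14\right) \left(-21\right) = 14000 \left(-21\right) = -294000$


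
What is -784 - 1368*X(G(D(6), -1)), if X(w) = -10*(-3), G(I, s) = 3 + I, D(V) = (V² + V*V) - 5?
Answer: -41824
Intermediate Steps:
D(V) = -5 + 2*V² (D(V) = (V² + V²) - 5 = 2*V² - 5 = -5 + 2*V²)
X(w) = 30
-784 - 1368*X(G(D(6), -1)) = -784 - 1368*30 = -784 - 41040 = -41824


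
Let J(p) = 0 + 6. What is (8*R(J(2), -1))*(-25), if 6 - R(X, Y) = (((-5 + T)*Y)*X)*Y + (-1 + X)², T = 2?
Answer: 200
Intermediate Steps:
J(p) = 6
R(X, Y) = 6 - (-1 + X)² + 3*X*Y² (R(X, Y) = 6 - ((((-5 + 2)*Y)*X)*Y + (-1 + X)²) = 6 - (((-3*Y)*X)*Y + (-1 + X)²) = 6 - ((-3*X*Y)*Y + (-1 + X)²) = 6 - (-3*X*Y² + (-1 + X)²) = 6 - ((-1 + X)² - 3*X*Y²) = 6 + (-(-1 + X)² + 3*X*Y²) = 6 - (-1 + X)² + 3*X*Y²)
(8*R(J(2), -1))*(-25) = (8*(6 - (-1 + 6)² + 3*6*(-1)²))*(-25) = (8*(6 - 1*5² + 3*6*1))*(-25) = (8*(6 - 1*25 + 18))*(-25) = (8*(6 - 25 + 18))*(-25) = (8*(-1))*(-25) = -8*(-25) = 200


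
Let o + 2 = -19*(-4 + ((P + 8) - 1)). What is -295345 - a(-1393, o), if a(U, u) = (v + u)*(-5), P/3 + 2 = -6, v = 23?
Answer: -293245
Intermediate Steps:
P = -24 (P = -6 + 3*(-6) = -6 - 18 = -24)
o = 397 (o = -2 - 19*(-4 + ((-24 + 8) - 1)) = -2 - 19*(-4 + (-16 - 1)) = -2 - 19*(-4 - 17) = -2 - 19*(-21) = -2 - 1*(-399) = -2 + 399 = 397)
a(U, u) = -115 - 5*u (a(U, u) = (23 + u)*(-5) = -115 - 5*u)
-295345 - a(-1393, o) = -295345 - (-115 - 5*397) = -295345 - (-115 - 1985) = -295345 - 1*(-2100) = -295345 + 2100 = -293245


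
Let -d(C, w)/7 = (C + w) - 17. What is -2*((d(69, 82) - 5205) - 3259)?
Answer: 18804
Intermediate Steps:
d(C, w) = 119 - 7*C - 7*w (d(C, w) = -7*((C + w) - 17) = -7*(-17 + C + w) = 119 - 7*C - 7*w)
-2*((d(69, 82) - 5205) - 3259) = -2*(((119 - 7*69 - 7*82) - 5205) - 3259) = -2*(((119 - 483 - 574) - 5205) - 3259) = -2*((-938 - 5205) - 3259) = -2*(-6143 - 3259) = -2*(-9402) = 18804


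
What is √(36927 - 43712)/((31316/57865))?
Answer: 57865*I*√6785/31316 ≈ 152.2*I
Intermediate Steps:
√(36927 - 43712)/((31316/57865)) = √(-6785)/((31316*(1/57865))) = (I*√6785)/(31316/57865) = (I*√6785)*(57865/31316) = 57865*I*√6785/31316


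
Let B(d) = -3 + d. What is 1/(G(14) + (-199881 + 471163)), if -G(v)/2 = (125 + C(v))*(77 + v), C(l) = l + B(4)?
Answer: 1/245802 ≈ 4.0683e-6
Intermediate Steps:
C(l) = 1 + l (C(l) = l + (-3 + 4) = l + 1 = 1 + l)
G(v) = -2*(77 + v)*(126 + v) (G(v) = -2*(125 + (1 + v))*(77 + v) = -2*(126 + v)*(77 + v) = -2*(77 + v)*(126 + v))
1/(G(14) + (-199881 + 471163)) = 1/((-19404 - 406*14 - 2*14**2) + (-199881 + 471163)) = 1/((-19404 - 5684 - 2*196) + 271282) = 1/((-19404 - 5684 - 392) + 271282) = 1/(-25480 + 271282) = 1/245802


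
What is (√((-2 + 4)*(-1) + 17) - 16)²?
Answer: (16 - √15)² ≈ 147.06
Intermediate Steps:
(√((-2 + 4)*(-1) + 17) - 16)² = (√(2*(-1) + 17) - 16)² = (√(-2 + 17) - 16)² = (√15 - 16)² = (-16 + √15)²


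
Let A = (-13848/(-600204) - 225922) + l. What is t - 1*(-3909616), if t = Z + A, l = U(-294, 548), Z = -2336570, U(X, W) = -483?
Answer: 67354944051/50017 ≈ 1.3466e+6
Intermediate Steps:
l = -483
A = -11324097731/50017 (A = (-13848/(-600204) - 225922) - 483 = (-13848*(-1/600204) - 225922) - 483 = (1154/50017 - 225922) - 483 = -11299939520/50017 - 483 = -11324097731/50017 ≈ -2.2641e+5)
t = -128192319421/50017 (t = -2336570 - 11324097731/50017 = -128192319421/50017 ≈ -2.5630e+6)
t - 1*(-3909616) = -128192319421/50017 - 1*(-3909616) = -128192319421/50017 + 3909616 = 67354944051/50017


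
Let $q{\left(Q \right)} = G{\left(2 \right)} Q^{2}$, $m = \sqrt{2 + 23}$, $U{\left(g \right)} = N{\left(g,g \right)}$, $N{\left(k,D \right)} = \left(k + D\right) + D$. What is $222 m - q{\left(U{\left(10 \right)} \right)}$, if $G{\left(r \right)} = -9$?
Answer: $9210$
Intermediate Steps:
$N{\left(k,D \right)} = k + 2 D$ ($N{\left(k,D \right)} = \left(D + k\right) + D = k + 2 D$)
$U{\left(g \right)} = 3 g$ ($U{\left(g \right)} = g + 2 g = 3 g$)
$m = 5$ ($m = \sqrt{25} = 5$)
$q{\left(Q \right)} = - 9 Q^{2}$
$222 m - q{\left(U{\left(10 \right)} \right)} = 222 \cdot 5 - - 9 \left(3 \cdot 10\right)^{2} = 1110 - - 9 \cdot 30^{2} = 1110 - \left(-9\right) 900 = 1110 - -8100 = 1110 + 8100 = 9210$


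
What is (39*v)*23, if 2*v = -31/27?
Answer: -9269/18 ≈ -514.94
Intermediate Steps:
v = -31/54 (v = (-31/27)/2 = (-31*1/27)/2 = (½)*(-31/27) = -31/54 ≈ -0.57407)
(39*v)*23 = (39*(-31/54))*23 = -403/18*23 = -9269/18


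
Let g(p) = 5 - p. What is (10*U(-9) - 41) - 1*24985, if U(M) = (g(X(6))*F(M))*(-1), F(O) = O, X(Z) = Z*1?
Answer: -25116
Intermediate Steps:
X(Z) = Z
U(M) = M (U(M) = ((5 - 1*6)*M)*(-1) = ((5 - 6)*M)*(-1) = -M*(-1) = M)
(10*U(-9) - 41) - 1*24985 = (10*(-9) - 41) - 1*24985 = (-90 - 41) - 24985 = -131 - 24985 = -25116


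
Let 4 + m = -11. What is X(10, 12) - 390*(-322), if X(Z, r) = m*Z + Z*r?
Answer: 125550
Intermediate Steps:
m = -15 (m = -4 - 11 = -15)
X(Z, r) = -15*Z + Z*r
X(10, 12) - 390*(-322) = 10*(-15 + 12) - 390*(-322) = 10*(-3) + 125580 = -30 + 125580 = 125550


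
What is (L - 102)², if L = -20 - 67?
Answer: 35721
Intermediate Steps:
L = -87
(L - 102)² = (-87 - 102)² = (-189)² = 35721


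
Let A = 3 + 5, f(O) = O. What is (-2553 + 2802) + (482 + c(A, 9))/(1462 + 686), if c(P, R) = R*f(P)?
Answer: 267703/1074 ≈ 249.26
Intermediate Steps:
A = 8
c(P, R) = P*R (c(P, R) = R*P = P*R)
(-2553 + 2802) + (482 + c(A, 9))/(1462 + 686) = (-2553 + 2802) + (482 + 8*9)/(1462 + 686) = 249 + (482 + 72)/2148 = 249 + 554*(1/2148) = 249 + 277/1074 = 267703/1074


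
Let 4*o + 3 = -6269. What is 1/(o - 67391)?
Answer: -1/68959 ≈ -1.4501e-5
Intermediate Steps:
o = -1568 (o = -¾ + (¼)*(-6269) = -¾ - 6269/4 = -1568)
1/(o - 67391) = 1/(-1568 - 67391) = 1/(-68959) = -1/68959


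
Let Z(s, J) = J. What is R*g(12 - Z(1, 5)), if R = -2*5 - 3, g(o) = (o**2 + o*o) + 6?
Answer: -1352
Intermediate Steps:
g(o) = 6 + 2*o**2 (g(o) = (o**2 + o**2) + 6 = 2*o**2 + 6 = 6 + 2*o**2)
R = -13 (R = -10 - 3 = -13)
R*g(12 - Z(1, 5)) = -13*(6 + 2*(12 - 1*5)**2) = -13*(6 + 2*(12 - 5)**2) = -13*(6 + 2*7**2) = -13*(6 + 2*49) = -13*(6 + 98) = -13*104 = -1352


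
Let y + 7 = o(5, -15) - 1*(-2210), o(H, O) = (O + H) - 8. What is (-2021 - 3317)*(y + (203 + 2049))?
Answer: -23684706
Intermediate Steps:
o(H, O) = -8 + H + O (o(H, O) = (H + O) - 8 = -8 + H + O)
y = 2185 (y = -7 + ((-8 + 5 - 15) - 1*(-2210)) = -7 + (-18 + 2210) = -7 + 2192 = 2185)
(-2021 - 3317)*(y + (203 + 2049)) = (-2021 - 3317)*(2185 + (203 + 2049)) = -5338*(2185 + 2252) = -5338*4437 = -23684706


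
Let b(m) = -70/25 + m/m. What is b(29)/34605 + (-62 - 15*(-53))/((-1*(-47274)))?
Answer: 14044651/908842650 ≈ 0.015453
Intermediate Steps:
b(m) = -9/5 (b(m) = -70*1/25 + 1 = -14/5 + 1 = -9/5)
b(29)/34605 + (-62 - 15*(-53))/((-1*(-47274))) = -9/5/34605 + (-62 - 15*(-53))/((-1*(-47274))) = -9/5*1/34605 + (-62 + 795)/47274 = -1/19225 + 733*(1/47274) = -1/19225 + 733/47274 = 14044651/908842650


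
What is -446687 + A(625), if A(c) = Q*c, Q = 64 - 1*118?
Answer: -480437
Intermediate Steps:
Q = -54 (Q = 64 - 118 = -54)
A(c) = -54*c
-446687 + A(625) = -446687 - 54*625 = -446687 - 33750 = -480437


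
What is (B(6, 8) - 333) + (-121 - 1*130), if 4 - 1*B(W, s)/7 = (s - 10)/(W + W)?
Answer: -3329/6 ≈ -554.83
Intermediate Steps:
B(W, s) = 28 - 7*(-10 + s)/(2*W) (B(W, s) = 28 - 7*(s - 10)/(W + W) = 28 - 7*(-10 + s)/(2*W))
(B(6, 8) - 333) + (-121 - 1*130) = ((7/2)*(10 - 1*8 + 8*6)/6 - 333) + (-121 - 1*130) = ((7/2)*(⅙)*(10 - 8 + 48) - 333) + (-121 - 130) = ((7/2)*(⅙)*50 - 333) - 251 = (175/6 - 333) - 251 = -1823/6 - 251 = -3329/6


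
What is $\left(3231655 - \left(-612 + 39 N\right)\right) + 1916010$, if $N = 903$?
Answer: $5113060$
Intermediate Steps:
$\left(3231655 - \left(-612 + 39 N\right)\right) + 1916010 = \left(3231655 + \left(\left(-39\right) 903 + 612\right)\right) + 1916010 = \left(3231655 + \left(-35217 + 612\right)\right) + 1916010 = \left(3231655 - 34605\right) + 1916010 = 3197050 + 1916010 = 5113060$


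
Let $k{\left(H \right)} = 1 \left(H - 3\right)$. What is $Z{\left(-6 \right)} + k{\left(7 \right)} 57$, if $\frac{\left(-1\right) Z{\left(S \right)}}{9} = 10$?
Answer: $138$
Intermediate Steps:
$Z{\left(S \right)} = -90$ ($Z{\left(S \right)} = \left(-9\right) 10 = -90$)
$k{\left(H \right)} = -3 + H$ ($k{\left(H \right)} = 1 \left(-3 + H\right) = -3 + H$)
$Z{\left(-6 \right)} + k{\left(7 \right)} 57 = -90 + \left(-3 + 7\right) 57 = -90 + 4 \cdot 57 = -90 + 228 = 138$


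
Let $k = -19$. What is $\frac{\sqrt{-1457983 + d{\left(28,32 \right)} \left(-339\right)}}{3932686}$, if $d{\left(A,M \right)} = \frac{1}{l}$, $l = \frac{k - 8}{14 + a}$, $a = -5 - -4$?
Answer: $\frac{i \sqrt{13120378}}{11798058} \approx 0.00030702 i$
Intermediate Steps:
$a = -1$ ($a = -5 + 4 = -1$)
$l = - \frac{27}{13}$ ($l = \frac{-19 - 8}{14 - 1} = - \frac{27}{13} \approx -2.0769$)
$d{\left(A,M \right)} = - \frac{13}{27}$ ($d{\left(A,M \right)} = \frac{1}{- \frac{27}{13}} = - \frac{13}{27}$)
$\frac{\sqrt{-1457983 + d{\left(28,32 \right)} \left(-339\right)}}{3932686} = \frac{\sqrt{-1457983 - - \frac{1469}{9}}}{3932686} = \sqrt{-1457983 + \frac{1469}{9}} \cdot \frac{1}{3932686} = \sqrt{- \frac{13120378}{9}} \cdot \frac{1}{3932686} = \frac{i \sqrt{13120378}}{3} \cdot \frac{1}{3932686} = \frac{i \sqrt{13120378}}{11798058}$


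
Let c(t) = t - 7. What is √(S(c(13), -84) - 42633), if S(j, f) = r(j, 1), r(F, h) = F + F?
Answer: I*√42621 ≈ 206.45*I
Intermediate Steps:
c(t) = -7 + t
r(F, h) = 2*F
S(j, f) = 2*j
√(S(c(13), -84) - 42633) = √(2*(-7 + 13) - 42633) = √(2*6 - 42633) = √(12 - 42633) = √(-42621) = I*√42621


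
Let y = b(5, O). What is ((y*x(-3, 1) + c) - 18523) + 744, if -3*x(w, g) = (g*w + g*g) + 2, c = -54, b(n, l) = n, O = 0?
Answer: -17833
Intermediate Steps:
x(w, g) = -2/3 - g**2/3 - g*w/3 (x(w, g) = -((g*w + g*g) + 2)/3 = -((g*w + g**2) + 2)/3 = -((g**2 + g*w) + 2)/3 = -(2 + g**2 + g*w)/3 = -2/3 - g**2/3 - g*w/3)
y = 5
((y*x(-3, 1) + c) - 18523) + 744 = ((5*(-2/3 - 1/3*1**2 - 1/3*1*(-3)) - 54) - 18523) + 744 = ((5*(-2/3 - 1/3*1 + 1) - 54) - 18523) + 744 = ((5*(-2/3 - 1/3 + 1) - 54) - 18523) + 744 = ((5*0 - 54) - 18523) + 744 = ((0 - 54) - 18523) + 744 = (-54 - 18523) + 744 = -18577 + 744 = -17833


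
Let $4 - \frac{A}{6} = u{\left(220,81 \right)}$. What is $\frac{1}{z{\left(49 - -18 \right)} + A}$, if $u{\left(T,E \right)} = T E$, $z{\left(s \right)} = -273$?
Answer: $- \frac{1}{107169} \approx -9.3311 \cdot 10^{-6}$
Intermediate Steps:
$u{\left(T,E \right)} = E T$
$A = -106896$ ($A = 24 - 6 \cdot 81 \cdot 220 = 24 - 106920 = -106896$)
$\frac{1}{z{\left(49 - -18 \right)} + A} = \frac{1}{-273 - 106896} = \frac{1}{-107169} = - \frac{1}{107169}$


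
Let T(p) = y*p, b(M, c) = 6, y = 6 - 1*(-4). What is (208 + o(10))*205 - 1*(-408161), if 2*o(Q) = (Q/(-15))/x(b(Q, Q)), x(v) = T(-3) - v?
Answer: 48686713/108 ≈ 4.5080e+5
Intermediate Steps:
y = 10 (y = 6 + 4 = 10)
T(p) = 10*p
x(v) = -30 - v (x(v) = 10*(-3) - v = -30 - v)
o(Q) = Q/1080 (o(Q) = ((Q/(-15))/(-30 - 1*6))/2 = ((Q*(-1/15))/(-30 - 6))/2 = (-Q/15/(-36))/2 = (-Q/15*(-1/36))/2 = (Q/540)/2 = Q/1080)
(208 + o(10))*205 - 1*(-408161) = (208 + (1/1080)*10)*205 - 1*(-408161) = (208 + 1/108)*205 + 408161 = (22465/108)*205 + 408161 = 4605325/108 + 408161 = 48686713/108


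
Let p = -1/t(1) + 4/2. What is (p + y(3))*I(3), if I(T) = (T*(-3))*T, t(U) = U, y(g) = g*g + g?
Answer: -351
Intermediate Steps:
y(g) = g + g**2 (y(g) = g**2 + g = g + g**2)
p = 1 (p = -1/1 + 4/2 = -1*1 + 4*(1/2) = -1 + 2 = 1)
I(T) = -3*T**2 (I(T) = (-3*T)*T = -3*T**2)
(p + y(3))*I(3) = (1 + 3*(1 + 3))*(-3*3**2) = (1 + 3*4)*(-3*9) = (1 + 12)*(-27) = 13*(-27) = -351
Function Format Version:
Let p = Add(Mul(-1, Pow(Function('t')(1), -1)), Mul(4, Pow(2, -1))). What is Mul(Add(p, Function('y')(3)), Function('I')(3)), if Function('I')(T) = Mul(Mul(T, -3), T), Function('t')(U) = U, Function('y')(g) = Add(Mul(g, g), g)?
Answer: -351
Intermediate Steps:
Function('y')(g) = Add(g, Pow(g, 2)) (Function('y')(g) = Add(Pow(g, 2), g) = Add(g, Pow(g, 2)))
p = 1 (p = Add(Mul(-1, Pow(1, -1)), Mul(4, Pow(2, -1))) = Add(Mul(-1, 1), Mul(4, Rational(1, 2))) = Add(-1, 2) = 1)
Function('I')(T) = Mul(-3, Pow(T, 2)) (Function('I')(T) = Mul(Mul(-3, T), T) = Mul(-3, Pow(T, 2)))
Mul(Add(p, Function('y')(3)), Function('I')(3)) = Mul(Add(1, Mul(3, Add(1, 3))), Mul(-3, Pow(3, 2))) = Mul(Add(1, Mul(3, 4)), Mul(-3, 9)) = Mul(Add(1, 12), -27) = Mul(13, -27) = -351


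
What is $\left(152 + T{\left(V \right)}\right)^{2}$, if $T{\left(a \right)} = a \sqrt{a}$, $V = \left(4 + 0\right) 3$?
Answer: $24832 + 7296 \sqrt{3} \approx 37469.0$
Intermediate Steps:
$V = 12$ ($V = 4 \cdot 3 = 12$)
$T{\left(a \right)} = a^{\frac{3}{2}}$
$\left(152 + T{\left(V \right)}\right)^{2} = \left(152 + 12^{\frac{3}{2}}\right)^{2} = \left(152 + 24 \sqrt{3}\right)^{2}$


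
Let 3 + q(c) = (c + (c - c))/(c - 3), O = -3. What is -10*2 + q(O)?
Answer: -45/2 ≈ -22.500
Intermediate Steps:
q(c) = -3 + c/(-3 + c) (q(c) = -3 + (c + (c - c))/(c - 3) = -3 + (c + 0)/(-3 + c) = -3 + c/(-3 + c))
-10*2 + q(O) = -10*2 + (9 - 2*(-3))/(-3 - 3) = -20 + (9 + 6)/(-6) = -20 - ⅙*15 = -20 - 5/2 = -45/2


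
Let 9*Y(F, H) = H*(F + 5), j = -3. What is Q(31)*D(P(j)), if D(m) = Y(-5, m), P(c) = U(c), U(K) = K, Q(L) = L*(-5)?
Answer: 0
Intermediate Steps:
Q(L) = -5*L
P(c) = c
Y(F, H) = H*(5 + F)/9 (Y(F, H) = (H*(F + 5))/9 = (H*(5 + F))/9 = H*(5 + F)/9)
D(m) = 0 (D(m) = m*(5 - 5)/9 = (⅑)*m*0 = 0)
Q(31)*D(P(j)) = -5*31*0 = -155*0 = 0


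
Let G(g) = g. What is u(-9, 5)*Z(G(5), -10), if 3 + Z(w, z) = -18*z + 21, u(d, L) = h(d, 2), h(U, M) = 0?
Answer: 0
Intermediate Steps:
u(d, L) = 0
Z(w, z) = 18 - 18*z (Z(w, z) = -3 + (-18*z + 21) = -3 + (21 - 18*z) = 18 - 18*z)
u(-9, 5)*Z(G(5), -10) = 0*(18 - 18*(-10)) = 0*(18 + 180) = 0*198 = 0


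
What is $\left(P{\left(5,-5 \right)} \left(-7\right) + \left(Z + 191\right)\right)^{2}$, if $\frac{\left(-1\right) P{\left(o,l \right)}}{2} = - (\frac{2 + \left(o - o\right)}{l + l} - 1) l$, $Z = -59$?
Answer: $2304$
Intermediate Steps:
$P{\left(o,l \right)} = - 2 l \left(1 - \frac{1}{l}\right)$ ($P{\left(o,l \right)} = - 2 - (\frac{2 + \left(o - o\right)}{l + l} - 1) l = - 2 - (\frac{2 + 0}{2 l} - 1) l = - 2 - (2 \frac{1}{2 l} - 1) l = - 2 - (\frac{1}{l} - 1) l = - 2 - (-1 + \frac{1}{l}) l = - 2 \left(1 - \frac{1}{l}\right) l = - 2 l \left(1 - \frac{1}{l}\right)$)
$\left(P{\left(5,-5 \right)} \left(-7\right) + \left(Z + 191\right)\right)^{2} = \left(\left(2 - -10\right) \left(-7\right) + \left(-59 + 191\right)\right)^{2} = \left(\left(2 + 10\right) \left(-7\right) + 132\right)^{2} = \left(12 \left(-7\right) + 132\right)^{2} = \left(-84 + 132\right)^{2} = 48^{2} = 2304$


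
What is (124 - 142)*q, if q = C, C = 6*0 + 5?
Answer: -90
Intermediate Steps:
C = 5 (C = 0 + 5 = 5)
q = 5
(124 - 142)*q = (124 - 142)*5 = -18*5 = -90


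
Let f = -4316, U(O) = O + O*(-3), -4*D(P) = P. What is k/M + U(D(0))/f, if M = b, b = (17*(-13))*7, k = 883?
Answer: -883/1547 ≈ -0.57078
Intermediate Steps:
D(P) = -P/4
U(O) = -2*O (U(O) = O - 3*O = -2*O)
b = -1547 (b = -221*7 = -1547)
M = -1547
k/M + U(D(0))/f = 883/(-1547) - (-1)*0/2/(-4316) = 883*(-1/1547) - 2*0*(-1/4316) = -883/1547 + 0*(-1/4316) = -883/1547 + 0 = -883/1547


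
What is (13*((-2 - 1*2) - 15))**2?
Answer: 61009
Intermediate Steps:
(13*((-2 - 1*2) - 15))**2 = (13*((-2 - 2) - 15))**2 = (13*(-4 - 15))**2 = (13*(-19))**2 = (-247)**2 = 61009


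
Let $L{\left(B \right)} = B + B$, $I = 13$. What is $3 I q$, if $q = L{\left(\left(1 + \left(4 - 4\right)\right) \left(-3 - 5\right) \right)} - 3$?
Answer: $-741$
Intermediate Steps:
$L{\left(B \right)} = 2 B$
$q = -19$ ($q = 2 \left(1 + \left(4 - 4\right)\right) \left(-3 - 5\right) - 3 = 2 \left(1 + \left(4 - 4\right)\right) \left(-8\right) - 3 = 2 \left(1 + 0\right) \left(-8\right) - 3 = 2 \cdot 1 \left(-8\right) - 3 = 2 \left(-8\right) - 3 = -16 - 3 = -19$)
$3 I q = 3 \cdot 13 \left(-19\right) = 39 \left(-19\right) = -741$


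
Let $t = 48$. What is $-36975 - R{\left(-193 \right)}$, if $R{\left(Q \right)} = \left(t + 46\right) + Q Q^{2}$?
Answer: $7151988$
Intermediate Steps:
$R{\left(Q \right)} = 94 + Q^{3}$ ($R{\left(Q \right)} = \left(48 + 46\right) + Q Q^{2} = 94 + Q^{3}$)
$-36975 - R{\left(-193 \right)} = -36975 - \left(94 + \left(-193\right)^{3}\right) = -36975 - \left(94 - 7189057\right) = -36975 - -7188963 = -36975 + 7188963 = 7151988$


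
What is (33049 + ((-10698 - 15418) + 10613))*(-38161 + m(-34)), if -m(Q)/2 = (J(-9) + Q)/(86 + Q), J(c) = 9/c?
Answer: -8704140723/13 ≈ -6.6955e+8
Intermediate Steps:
m(Q) = -2*(-1 + Q)/(86 + Q) (m(Q) = -2*(9/(-9) + Q)/(86 + Q) = -2*(9*(-⅑) + Q)/(86 + Q) = -2*(-1 + Q)/(86 + Q))
(33049 + ((-10698 - 15418) + 10613))*(-38161 + m(-34)) = (33049 + ((-10698 - 15418) + 10613))*(-38161 + 2*(1 - 1*(-34))/(86 - 34)) = (33049 + (-26116 + 10613))*(-38161 + 2*(1 + 34)/52) = (33049 - 15503)*(-38161 + 2*(1/52)*35) = 17546*(-38161 + 35/26) = 17546*(-992151/26) = -8704140723/13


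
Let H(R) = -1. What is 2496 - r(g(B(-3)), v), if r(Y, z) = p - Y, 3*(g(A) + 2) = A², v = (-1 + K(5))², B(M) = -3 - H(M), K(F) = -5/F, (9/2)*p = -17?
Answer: 22492/9 ≈ 2499.1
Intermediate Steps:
p = -34/9 (p = (2/9)*(-17) = -34/9 ≈ -3.7778)
B(M) = -2 (B(M) = -3 - 1*(-1) = -3 + 1 = -2)
v = 4 (v = (-1 - 5/5)² = (-1 - 5*⅕)² = (-1 - 1)² = (-2)² = 4)
g(A) = -2 + A²/3
r(Y, z) = -34/9 - Y
2496 - r(g(B(-3)), v) = 2496 - (-34/9 - (-2 + (⅓)*(-2)²)) = 2496 - (-34/9 - (-2 + (⅓)*4)) = 2496 - (-34/9 - (-2 + 4/3)) = 2496 - (-34/9 - 1*(-⅔)) = 2496 - (-34/9 + ⅔) = 2496 - 1*(-28/9) = 2496 + 28/9 = 22492/9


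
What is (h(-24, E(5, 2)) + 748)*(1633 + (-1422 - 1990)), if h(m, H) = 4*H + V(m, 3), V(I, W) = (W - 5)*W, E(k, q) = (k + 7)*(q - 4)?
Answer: -1149234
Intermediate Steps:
E(k, q) = (-4 + q)*(7 + k) (E(k, q) = (7 + k)*(-4 + q) = (-4 + q)*(7 + k))
V(I, W) = W*(-5 + W) (V(I, W) = (-5 + W)*W = W*(-5 + W))
h(m, H) = -6 + 4*H (h(m, H) = 4*H + 3*(-5 + 3) = 4*H + 3*(-2) = 4*H - 6 = -6 + 4*H)
(h(-24, E(5, 2)) + 748)*(1633 + (-1422 - 1990)) = ((-6 + 4*(-28 - 4*5 + 7*2 + 5*2)) + 748)*(1633 + (-1422 - 1990)) = ((-6 + 4*(-28 - 20 + 14 + 10)) + 748)*(1633 - 3412) = ((-6 + 4*(-24)) + 748)*(-1779) = ((-6 - 96) + 748)*(-1779) = (-102 + 748)*(-1779) = 646*(-1779) = -1149234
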